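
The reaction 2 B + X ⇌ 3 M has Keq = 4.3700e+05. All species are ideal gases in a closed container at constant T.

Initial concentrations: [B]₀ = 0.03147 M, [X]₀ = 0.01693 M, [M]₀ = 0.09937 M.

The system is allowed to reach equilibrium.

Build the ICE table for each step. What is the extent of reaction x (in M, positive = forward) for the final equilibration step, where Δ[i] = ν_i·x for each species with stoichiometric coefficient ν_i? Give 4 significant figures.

x = 0.01483 M

Q₀ = 58.52 vs Keq = 4.3700e+05 ⇒ Q<K, forward
Step 1:
                  B         X         M
  I         0.03147   0.01693   0.09937
  C        -0.02967  -0.01483    0.0445
  E        0.001803  0.002096    0.1439
  solve Keq expr → x = 0.01483; check Q = 4.3700e+05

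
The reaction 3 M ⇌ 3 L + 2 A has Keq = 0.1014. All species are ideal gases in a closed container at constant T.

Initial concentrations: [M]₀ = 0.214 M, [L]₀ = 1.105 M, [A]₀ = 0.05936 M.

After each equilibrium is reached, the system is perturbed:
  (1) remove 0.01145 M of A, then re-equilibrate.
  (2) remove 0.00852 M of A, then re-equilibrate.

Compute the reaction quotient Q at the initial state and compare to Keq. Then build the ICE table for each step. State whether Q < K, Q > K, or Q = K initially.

Q₀ = 0.4851; Q > K (proceeds reverse)

Q₀ = 0.4851 vs Keq = 0.1014 ⇒ Q>K, reverse
Step 1:
                  M         L         A
  Initial     0.214     1.105   0.05936
  Change     0.0353   -0.0353  -0.02353
  Equil      0.2493      1.07   0.03583
  solve Keq expr → x = -0.01177; check Q = 0.1014
Then remove 0.01145 M of A.
Step 2:
                  M         L         A
  Initial    0.2493      1.07   0.02438
  Change   -0.01237   0.01237  0.008249
  Equil      0.2369     1.082   0.03263
  solve Keq expr → x = 0.004124; check Q = 0.1014
Then remove 0.00852 M of A.
Step 3:
                  M         L         A
  Initial    0.2369     1.082   0.02411
  Change  -0.009329  0.009329  0.006219
  Equil      0.2276     1.091   0.03032
  solve Keq expr → x = 0.00311; check Q = 0.1014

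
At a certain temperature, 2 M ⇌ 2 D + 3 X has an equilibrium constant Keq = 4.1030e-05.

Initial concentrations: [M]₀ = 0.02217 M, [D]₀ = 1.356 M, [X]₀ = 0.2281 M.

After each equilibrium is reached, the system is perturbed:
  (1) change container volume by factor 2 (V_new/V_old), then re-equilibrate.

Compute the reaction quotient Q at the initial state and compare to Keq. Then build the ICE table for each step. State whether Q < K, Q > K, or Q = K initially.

Q₀ = 44.4; Q > K (proceeds reverse)

Q₀ = 44.4 vs Keq = 4.1030e-05 ⇒ Q>K, reverse
Step 1:
                  M         D         X
  I         0.02217     1.356    0.2281
  C          0.1459   -0.1459   -0.2188
  E          0.1681      1.21   0.00925
  solve Keq expr → x = -0.07295; check Q = 4.1030e-05
Then change container volume by factor 2 (V_new/V_old).
Step 2:
                  M         D         X
  I         0.08403    0.6051  0.004625
  C        -0.00292   0.00292  0.004381
  E         0.08111     0.608  0.009006
  solve Keq expr → x = 0.00146; check Q = 4.1030e-05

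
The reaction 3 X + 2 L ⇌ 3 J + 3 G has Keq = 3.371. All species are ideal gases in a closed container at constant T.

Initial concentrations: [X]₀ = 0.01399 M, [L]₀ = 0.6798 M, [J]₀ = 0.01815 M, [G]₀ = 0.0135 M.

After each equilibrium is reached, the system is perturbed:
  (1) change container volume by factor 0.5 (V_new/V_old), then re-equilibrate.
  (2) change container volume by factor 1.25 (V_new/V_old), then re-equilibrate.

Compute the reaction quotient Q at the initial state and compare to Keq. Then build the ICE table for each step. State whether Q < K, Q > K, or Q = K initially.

Q₀ = 1.1626e-05; Q < K (proceeds forward)

Q₀ = 1.1626e-05 vs Keq = 3.371 ⇒ Q<K, forward
Step 1:
                   X          L          J          G
  I          0.01399     0.6798    0.01815     0.0135
  C         -0.01326  -0.008839    0.01326    0.01326
  E       7.3136e-04      0.671    0.03141    0.02676
  solve Keq expr → x = 0.00442; check Q = 3.371
Then change container volume by factor 0.5 (V_new/V_old).
Step 2:
                   X          L          J          G
  I         0.001463      1.342    0.06282    0.05352
  C       3.5726e-04 2.3817e-04 -3.5726e-04 -3.5726e-04
  E          0.00182      1.342    0.06246    0.05316
  solve Keq expr → x = -1.1909e-04; check Q = 3.371
Then change container volume by factor 1.25 (V_new/V_old).
Step 3:
                   X          L          J          G
  I         0.001456      1.074    0.04997    0.04253
  C       -9.8511e-05 -6.5674e-05 9.8511e-05 9.8511e-05
  E         0.001357      1.074    0.05007    0.04263
  solve Keq expr → x = 3.2837e-05; check Q = 3.371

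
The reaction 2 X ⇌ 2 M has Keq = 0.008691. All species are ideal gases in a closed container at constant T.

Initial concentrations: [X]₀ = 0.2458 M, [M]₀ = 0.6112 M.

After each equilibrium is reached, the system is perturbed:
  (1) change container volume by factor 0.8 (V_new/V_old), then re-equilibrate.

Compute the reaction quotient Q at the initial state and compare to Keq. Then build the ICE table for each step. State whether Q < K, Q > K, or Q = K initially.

Q₀ = 6.183; Q > K (proceeds reverse)

Q₀ = 6.183 vs Keq = 0.008691 ⇒ Q>K, reverse
Step 1:
                    X           M
  init         0.2458      0.6112
  Δ            0.5381     -0.5381
  eq           0.7839     0.07308
  solve Keq expr → x = -0.2691; check Q = 0.008691
Then change container volume by factor 0.8 (V_new/V_old).
Step 2:
                    X           M
  init         0.9799     0.09135
  Δ                 0           0
  eq           0.9799     0.09135
  solve Keq expr → x = 0; check Q = 0.008691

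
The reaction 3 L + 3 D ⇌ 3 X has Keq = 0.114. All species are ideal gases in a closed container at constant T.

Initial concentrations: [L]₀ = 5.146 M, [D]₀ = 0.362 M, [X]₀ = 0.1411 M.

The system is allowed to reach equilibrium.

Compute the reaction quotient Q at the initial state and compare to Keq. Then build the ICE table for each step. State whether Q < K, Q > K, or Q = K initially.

Q₀ = 4.3456e-04 vs Keq = 0.114 ⇒ Q<K, forward
Step 1:
                    L           D           X
  Initial       5.146       0.362      0.1411
  Change      -0.2137     -0.2137      0.2137
  Equil         4.932      0.1483      0.3548
  solve Keq expr → x = 0.07122; check Q = 0.114

Q₀ = 4.3456e-04; Q < K (proceeds forward)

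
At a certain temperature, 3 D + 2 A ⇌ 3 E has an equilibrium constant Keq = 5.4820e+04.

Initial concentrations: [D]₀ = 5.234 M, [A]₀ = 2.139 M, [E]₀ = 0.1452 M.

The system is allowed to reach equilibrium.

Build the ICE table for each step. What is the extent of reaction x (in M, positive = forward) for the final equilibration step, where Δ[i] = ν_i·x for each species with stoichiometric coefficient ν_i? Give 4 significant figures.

x = 1.065 M

Q₀ = 4.6663e-06 vs Keq = 5.4820e+04 ⇒ Q<K, forward
Step 1:
                  D         A         E
  I           5.234     2.139    0.1452
  C          -3.195     -2.13     3.195
  E           2.039  0.008956      3.34
  solve Keq expr → x = 1.065; check Q = 5.4820e+04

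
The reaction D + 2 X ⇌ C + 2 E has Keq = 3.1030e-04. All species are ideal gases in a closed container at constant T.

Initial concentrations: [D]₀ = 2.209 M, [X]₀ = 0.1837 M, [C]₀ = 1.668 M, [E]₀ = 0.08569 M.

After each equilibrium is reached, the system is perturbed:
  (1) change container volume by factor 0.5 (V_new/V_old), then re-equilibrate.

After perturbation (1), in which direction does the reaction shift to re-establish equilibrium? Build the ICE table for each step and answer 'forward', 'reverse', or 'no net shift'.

Q₀ = 0.1643 vs Keq = 3.1030e-04 ⇒ Q>K, reverse
Step 1:
                   D          X          C          E
  init         2.209     0.1837      1.668    0.08569
  Δ          0.04011    0.08023   -0.04011   -0.08023
  eq           2.249     0.2639      1.628   0.005465
  solve Keq expr → x = -0.04011; check Q = 3.1030e-04
Then change container volume by factor 0.5 (V_new/V_old).
Step 2:
                   D          X          C          E
  init         4.498     0.5279      3.256    0.01093
  Δ                0          0          0          0
  eq           4.498     0.5279      3.256    0.01093
  solve Keq expr → x = 0; check Q = 3.1030e-04

Direction: no net shift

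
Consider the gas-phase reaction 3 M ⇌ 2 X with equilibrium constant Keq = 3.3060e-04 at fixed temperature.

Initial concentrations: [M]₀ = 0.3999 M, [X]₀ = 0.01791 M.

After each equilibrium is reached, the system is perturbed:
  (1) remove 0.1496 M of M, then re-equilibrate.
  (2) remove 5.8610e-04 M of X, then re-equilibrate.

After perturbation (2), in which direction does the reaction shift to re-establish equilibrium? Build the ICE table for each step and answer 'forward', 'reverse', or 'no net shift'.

Q₀ = 0.005016 vs Keq = 3.3060e-04 ⇒ Q>K, reverse
Step 1:
                   M          X
  I           0.3999    0.01791
  C          0.01946   -0.01297
  E           0.4194   0.004938
  solve Keq expr → x = -0.006486; check Q = 3.3060e-04
Then remove 0.1496 M of M.
Step 2:
                   M          X
  I           0.2698   0.004938
  C         0.003511   -0.00234
  E           0.2733   0.002597
  solve Keq expr → x = -0.00117; check Q = 3.3060e-04
Then remove 5.8610e-04 M of X.
Step 3:
                   M          X
  I           0.2733   0.002011
  C       -8.6076e-04 5.7384e-04
  E           0.2724   0.002585
  solve Keq expr → x = 2.8692e-04; check Q = 3.3060e-04

Direction: forward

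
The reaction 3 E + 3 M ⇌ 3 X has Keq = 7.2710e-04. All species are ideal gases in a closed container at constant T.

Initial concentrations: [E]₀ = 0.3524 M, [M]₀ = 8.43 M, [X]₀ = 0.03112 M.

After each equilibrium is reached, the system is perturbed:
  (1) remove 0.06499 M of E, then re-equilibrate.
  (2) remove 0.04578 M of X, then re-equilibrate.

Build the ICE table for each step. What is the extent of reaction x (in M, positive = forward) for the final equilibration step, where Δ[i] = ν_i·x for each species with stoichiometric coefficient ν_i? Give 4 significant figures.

Q₀ = 1.1496e-06 vs Keq = 7.2710e-04 ⇒ Q<K, forward
Step 1:
                    E           M           X
  init         0.3524        8.43     0.03112
  Δ           -0.1328     -0.1328      0.1328
  eq           0.2196       8.297      0.1639
  solve Keq expr → x = 0.04425; check Q = 7.2710e-04
Then remove 0.06499 M of E.
Step 2:
                    E           M           X
  init         0.1547       8.297      0.1639
  Δ           0.02751     0.02751    -0.02751
  eq           0.1822       8.325      0.1364
  solve Keq expr → x = -0.009171; check Q = 7.2710e-04
Then remove 0.04578 M of X.
Step 3:
                    E           M           X
  init         0.1822       8.325     0.09058
  Δ          -0.02597    -0.02597     0.02597
  eq           0.1562       8.299      0.1166
  solve Keq expr → x = 0.008658; check Q = 7.2710e-04

x = 0.008658 M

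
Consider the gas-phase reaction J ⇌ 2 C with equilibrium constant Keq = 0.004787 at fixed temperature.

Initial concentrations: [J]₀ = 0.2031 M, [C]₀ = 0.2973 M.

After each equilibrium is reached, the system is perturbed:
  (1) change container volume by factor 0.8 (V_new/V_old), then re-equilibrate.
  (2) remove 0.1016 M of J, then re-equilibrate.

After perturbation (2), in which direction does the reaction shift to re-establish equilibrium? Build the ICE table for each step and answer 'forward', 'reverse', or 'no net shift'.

Q₀ = 0.4352 vs Keq = 0.004787 ⇒ Q>K, reverse
Step 1:
                  J         C
  I          0.2031    0.2973
  C          0.1287   -0.2574
  E          0.3318   0.03986
  solve Keq expr → x = -0.1287; check Q = 0.004787
Then change container volume by factor 0.8 (V_new/V_old).
Step 2:
                  J         C
  I          0.4148   0.04982
  C        0.002561 -0.005122
  E          0.4173    0.0447
  solve Keq expr → x = -0.002561; check Q = 0.004787
Then remove 0.1016 M of J.
Step 3:
                  J         C
  I          0.3157    0.0447
  C        0.002823 -0.005646
  E          0.3186   0.03905
  solve Keq expr → x = -0.002823; check Q = 0.004787

Direction: reverse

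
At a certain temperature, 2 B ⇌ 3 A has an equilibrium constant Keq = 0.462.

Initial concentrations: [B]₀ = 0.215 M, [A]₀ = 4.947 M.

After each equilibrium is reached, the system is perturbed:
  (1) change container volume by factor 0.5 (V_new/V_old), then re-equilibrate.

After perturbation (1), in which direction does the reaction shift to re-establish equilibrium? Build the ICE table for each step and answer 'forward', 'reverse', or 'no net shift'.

Q₀ = 2619 vs Keq = 0.462 ⇒ Q>K, reverse
Step 1:
                  B         A
  init        0.215     4.947
  Δ           2.336    -3.504
  eq          2.551     1.443
  solve Keq expr → x = -1.168; check Q = 0.462
Then change container volume by factor 0.5 (V_new/V_old).
Step 2:
                  B         A
  init        5.102     2.886
  Δ          0.3315   -0.4973
  eq          5.433     2.389
  solve Keq expr → x = -0.1658; check Q = 0.462

Direction: reverse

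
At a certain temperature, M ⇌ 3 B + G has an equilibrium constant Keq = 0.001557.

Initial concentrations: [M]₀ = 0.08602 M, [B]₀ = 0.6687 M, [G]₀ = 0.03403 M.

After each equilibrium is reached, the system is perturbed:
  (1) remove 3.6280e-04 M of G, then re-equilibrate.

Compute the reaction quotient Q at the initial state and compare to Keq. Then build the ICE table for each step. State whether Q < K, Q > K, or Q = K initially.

Q₀ = 0.1183 vs Keq = 0.001557 ⇒ Q>K, reverse
Step 1:
                    M           B           G
  init        0.08602      0.6687     0.03403
  Δ           0.03303    -0.09908    -0.03303
  eq            0.119      0.5696    0.001003
  solve Keq expr → x = -0.03303; check Q = 0.001557
Then remove 3.6280e-04 M of G.
Step 2:
                    M           B           G
  init          0.119      0.5696  6.4009e-04
  Δ       -3.5424e-04    0.001063  3.5424e-04
  eq           0.1187      0.5707  9.9433e-04
  solve Keq expr → x = 3.5424e-04; check Q = 0.001557

Q₀ = 0.1183; Q > K (proceeds reverse)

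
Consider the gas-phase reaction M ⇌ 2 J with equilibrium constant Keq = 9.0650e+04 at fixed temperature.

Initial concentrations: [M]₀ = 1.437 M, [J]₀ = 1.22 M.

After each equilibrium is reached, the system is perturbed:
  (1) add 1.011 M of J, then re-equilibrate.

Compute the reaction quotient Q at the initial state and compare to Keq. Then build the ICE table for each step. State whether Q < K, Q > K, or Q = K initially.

Q₀ = 1.036 vs Keq = 9.0650e+04 ⇒ Q<K, forward
Step 1:
                  M         J
  init        1.437      1.22
  Δ          -1.437     2.874
  eq      1.8486e-04     4.094
  solve Keq expr → x = 1.437; check Q = 9.0650e+04
Then add 1.011 M of J.
Step 2:
                  M         J
  init    1.8486e-04     5.105
  Δ       1.0256e-04 -2.0513e-04
  eq      2.8743e-04     5.104
  solve Keq expr → x = -1.0256e-04; check Q = 9.0650e+04

Q₀ = 1.036; Q < K (proceeds forward)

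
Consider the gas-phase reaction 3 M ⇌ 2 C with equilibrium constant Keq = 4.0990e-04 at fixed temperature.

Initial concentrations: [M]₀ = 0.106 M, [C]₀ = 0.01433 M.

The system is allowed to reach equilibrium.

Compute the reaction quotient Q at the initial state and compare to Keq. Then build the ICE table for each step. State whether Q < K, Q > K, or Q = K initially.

Q₀ = 0.1724; Q > K (proceeds reverse)

Q₀ = 0.1724 vs Keq = 4.0990e-04 ⇒ Q>K, reverse
Step 1:
                  M         C
  Initial     0.106   0.01433
  Change    0.02013  -0.01342
  Equil      0.1261 9.0696e-04
  solve Keq expr → x = -0.006712; check Q = 4.0990e-04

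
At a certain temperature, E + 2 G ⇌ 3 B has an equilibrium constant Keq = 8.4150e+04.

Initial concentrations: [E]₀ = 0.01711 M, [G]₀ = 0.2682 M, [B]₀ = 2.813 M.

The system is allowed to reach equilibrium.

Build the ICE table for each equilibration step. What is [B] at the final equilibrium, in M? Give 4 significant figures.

Q₀ = 1.8086e+04 vs Keq = 8.4150e+04 ⇒ Q<K, forward
Step 1:
                    E           G           B
  Initial     0.01711      0.2682       2.813
  Change     -0.01246    -0.02492     0.03738
  Equil       0.00465      0.2433        2.85
  solve Keq expr → x = 0.01246; check Q = 8.4150e+04

[B]_eq = 2.85 M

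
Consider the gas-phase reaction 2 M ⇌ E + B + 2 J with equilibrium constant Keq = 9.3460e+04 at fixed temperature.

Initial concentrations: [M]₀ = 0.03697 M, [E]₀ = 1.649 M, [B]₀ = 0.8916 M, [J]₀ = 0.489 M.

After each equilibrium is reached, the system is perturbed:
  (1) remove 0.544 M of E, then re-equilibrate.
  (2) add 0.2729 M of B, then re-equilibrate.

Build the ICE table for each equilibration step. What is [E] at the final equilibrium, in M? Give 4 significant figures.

[E]_eq = 1.122 M

Q₀ = 257.2 vs Keq = 9.3460e+04 ⇒ Q<K, forward
Step 1:
                    M           E           B           J
  Initial     0.03697       1.649      0.8916       0.489
  Change     -0.03486     0.01743     0.01743     0.03486
  Equil      0.002109       1.666       0.909      0.5239
  solve Keq expr → x = 0.01743; check Q = 9.3460e+04
Then remove 0.544 M of E.
Step 2:
                    M           E           B           J
  Initial    0.002109       1.122       0.909      0.5239
  Change  -3.7658e-04  1.8829e-04  1.8829e-04  3.7658e-04
  Equil      0.001732       1.123      0.9092      0.5242
  solve Keq expr → x = 1.8829e-04; check Q = 9.3460e+04
Then add 0.2729 M of B.
Step 3:
                    M           E           B           J
  Initial    0.001732       1.123       1.182      0.5242
  Change   2.4184e-04 -1.2092e-04 -1.2092e-04 -2.4184e-04
  Equil      0.001974       1.122       1.182       0.524
  solve Keq expr → x = -1.2092e-04; check Q = 9.3460e+04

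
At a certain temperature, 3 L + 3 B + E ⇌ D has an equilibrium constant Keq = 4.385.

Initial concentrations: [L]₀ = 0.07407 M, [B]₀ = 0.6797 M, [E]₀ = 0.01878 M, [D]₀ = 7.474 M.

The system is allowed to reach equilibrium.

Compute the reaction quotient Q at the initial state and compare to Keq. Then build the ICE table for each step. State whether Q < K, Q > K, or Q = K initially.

Q₀ = 3.1187e+06 vs Keq = 4.385 ⇒ Q>K, reverse
Step 1:
                   L          B          E          D
  Initial    0.07407     0.6797    0.01878      7.474
  Change      0.9579     0.9579     0.3193    -0.3193
  Equil        1.032      1.638     0.3381      7.155
  solve Keq expr → x = -0.3193; check Q = 4.385

Q₀ = 3.1187e+06; Q > K (proceeds reverse)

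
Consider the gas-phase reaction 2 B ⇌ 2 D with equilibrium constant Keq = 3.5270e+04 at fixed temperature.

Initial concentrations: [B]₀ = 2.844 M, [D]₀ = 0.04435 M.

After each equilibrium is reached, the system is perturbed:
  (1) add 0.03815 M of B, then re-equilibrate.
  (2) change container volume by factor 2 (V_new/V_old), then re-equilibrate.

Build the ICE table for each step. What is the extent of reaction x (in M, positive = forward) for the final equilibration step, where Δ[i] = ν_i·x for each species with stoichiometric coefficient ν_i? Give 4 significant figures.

Q₀ = 2.4318e-04 vs Keq = 3.5270e+04 ⇒ Q<K, forward
Step 1:
                   B          D
  I            2.844    0.04435
  C           -2.829      2.829
  E           0.0153      2.873
  solve Keq expr → x = 1.414; check Q = 3.5270e+04
Then add 0.03815 M of B.
Step 2:
                   B          D
  I          0.05345      2.873
  C         -0.03795    0.03795
  E           0.0155      2.911
  solve Keq expr → x = 0.01897; check Q = 3.5270e+04
Then change container volume by factor 2 (V_new/V_old).
Step 3:
                   B          D
  I          0.00775      1.455
  C                0          0
  E          0.00775      1.455
  solve Keq expr → x = 0; check Q = 3.5270e+04

x = 0 M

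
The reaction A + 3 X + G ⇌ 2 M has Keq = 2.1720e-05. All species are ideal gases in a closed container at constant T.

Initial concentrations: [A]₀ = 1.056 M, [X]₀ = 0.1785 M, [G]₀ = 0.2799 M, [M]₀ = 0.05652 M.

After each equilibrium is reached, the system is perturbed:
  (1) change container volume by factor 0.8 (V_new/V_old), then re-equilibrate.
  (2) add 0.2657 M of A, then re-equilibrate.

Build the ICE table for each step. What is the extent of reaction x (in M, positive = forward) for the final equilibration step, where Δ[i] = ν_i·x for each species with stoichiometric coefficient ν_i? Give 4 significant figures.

x = 2.9471e-05 M

Q₀ = 1.9 vs Keq = 2.1720e-05 ⇒ Q>K, reverse
Step 1:
                    A           X           G           M
  init          1.056      0.1785      0.2799     0.05652
  Δ           0.02808     0.08424     0.02808    -0.05616
  eq            1.084      0.2627       0.308  3.6266e-04
  solve Keq expr → x = -0.02808; check Q = 2.1720e-05
Then change container volume by factor 0.8 (V_new/V_old).
Step 2:
                    A           X           G           M
  init          1.355      0.3284       0.385  4.5333e-04
  Δ       -8.9672e-05 -2.6901e-04 -8.9672e-05  1.7934e-04
  eq            1.355      0.3282      0.3849  6.3267e-04
  solve Keq expr → x = 8.9672e-05; check Q = 2.1720e-05
Then add 0.2657 M of A.
Step 3:
                    A           X           G           M
  init          1.621      0.3282      0.3849  6.3267e-04
  Δ       -2.9471e-05 -8.8413e-05 -2.9471e-05  5.8942e-05
  eq            1.621      0.3281      0.3849  6.9161e-04
  solve Keq expr → x = 2.9471e-05; check Q = 2.1720e-05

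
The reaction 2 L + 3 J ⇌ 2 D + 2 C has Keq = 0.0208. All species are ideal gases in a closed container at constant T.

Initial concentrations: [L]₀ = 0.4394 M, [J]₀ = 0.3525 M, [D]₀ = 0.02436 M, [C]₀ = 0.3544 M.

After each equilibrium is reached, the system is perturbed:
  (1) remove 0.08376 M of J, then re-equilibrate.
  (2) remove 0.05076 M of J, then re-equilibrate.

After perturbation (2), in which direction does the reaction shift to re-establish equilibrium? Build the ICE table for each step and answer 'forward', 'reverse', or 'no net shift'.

Q₀ = 0.008813 vs Keq = 0.0208 ⇒ Q<K, forward
Step 1:
                   L          J          D          C
  I           0.4394     0.3525    0.02436     0.3544
  C        -0.009254   -0.01388   0.009254   0.009254
  E           0.4301     0.3386    0.03361     0.3637
  solve Keq expr → x = 0.004627; check Q = 0.0208
Then remove 0.08376 M of J.
Step 2:
                   L          J          D          C
  I           0.4301     0.2549    0.03361     0.3637
  C         0.008841    0.01326  -0.008841  -0.008841
  E            0.439     0.2681    0.02477     0.3548
  solve Keq expr → x = -0.004421; check Q = 0.0208
Then remove 0.05076 M of J.
Step 3:
                   L          J          D          C
  I            0.439     0.2174    0.02477     0.3548
  C         0.005197   0.007795  -0.005197  -0.005197
  E           0.4442     0.2252    0.01958     0.3496
  solve Keq expr → x = -0.002598; check Q = 0.0208

Direction: reverse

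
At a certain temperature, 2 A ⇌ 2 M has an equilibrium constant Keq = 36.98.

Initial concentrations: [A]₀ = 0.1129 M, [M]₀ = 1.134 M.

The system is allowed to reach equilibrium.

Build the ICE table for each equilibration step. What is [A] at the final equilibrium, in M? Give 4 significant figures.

Q₀ = 100.9 vs Keq = 36.98 ⇒ Q>K, reverse
Step 1:
                  A         M
  init       0.1129     1.134
  Δ         0.06319  -0.06319
  eq         0.1761     1.071
  solve Keq expr → x = -0.03159; check Q = 36.98

[A]_eq = 0.1761 M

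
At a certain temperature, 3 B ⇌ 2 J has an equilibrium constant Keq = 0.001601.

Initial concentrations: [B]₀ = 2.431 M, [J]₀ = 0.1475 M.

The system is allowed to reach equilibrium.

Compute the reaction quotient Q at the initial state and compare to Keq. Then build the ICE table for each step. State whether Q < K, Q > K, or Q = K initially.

Q₀ = 0.001514 vs Keq = 0.001601 ⇒ Q<K, forward
Step 1:
                    B           J
  I             2.431      0.1475
  C         -0.005473    0.003649
  E             2.426      0.1511
  solve Keq expr → x = 0.001824; check Q = 0.001601

Q₀ = 0.001514; Q < K (proceeds forward)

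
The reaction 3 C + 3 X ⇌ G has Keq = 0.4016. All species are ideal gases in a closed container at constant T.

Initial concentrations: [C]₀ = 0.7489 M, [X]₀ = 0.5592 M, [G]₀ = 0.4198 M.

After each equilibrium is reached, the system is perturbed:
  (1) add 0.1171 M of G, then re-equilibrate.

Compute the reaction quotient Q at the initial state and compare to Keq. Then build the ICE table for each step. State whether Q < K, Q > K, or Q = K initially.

Q₀ = 5.716 vs Keq = 0.4016 ⇒ Q>K, reverse
Step 1:
                    C           X           G
  init         0.7489      0.5592      0.4198
  Δ            0.3114      0.3114     -0.1038
  eq             1.06      0.8706       0.316
  solve Keq expr → x = -0.1038; check Q = 0.4016
Then add 0.1171 M of G.
Step 2:
                    C           X           G
  init           1.06      0.8706      0.4331
  Δ           0.04561     0.04561     -0.0152
  eq            1.106      0.9163      0.4179
  solve Keq expr → x = -0.0152; check Q = 0.4016

Q₀ = 5.716; Q > K (proceeds reverse)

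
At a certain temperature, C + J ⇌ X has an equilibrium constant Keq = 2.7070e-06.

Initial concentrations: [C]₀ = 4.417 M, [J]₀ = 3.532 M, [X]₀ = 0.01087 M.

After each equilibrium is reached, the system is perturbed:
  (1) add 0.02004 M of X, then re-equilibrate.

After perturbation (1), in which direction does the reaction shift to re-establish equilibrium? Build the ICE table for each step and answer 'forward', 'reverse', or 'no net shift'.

Direction: reverse

Q₀ = 6.9676e-04 vs Keq = 2.7070e-06 ⇒ Q>K, reverse
Step 1:
                  C         J         X
  init        4.417     3.532   0.01087
  Δ         0.01083   0.01083  -0.01083
  eq          4.428     3.543 4.2465e-05
  solve Keq expr → x = -0.01083; check Q = 2.7070e-06
Then add 0.02004 M of X.
Step 2:
                  C         J         X
  init        4.428     3.543   0.02008
  Δ         0.02004   0.02004  -0.02004
  eq          4.448     3.563 4.2898e-05
  solve Keq expr → x = -0.02004; check Q = 2.7070e-06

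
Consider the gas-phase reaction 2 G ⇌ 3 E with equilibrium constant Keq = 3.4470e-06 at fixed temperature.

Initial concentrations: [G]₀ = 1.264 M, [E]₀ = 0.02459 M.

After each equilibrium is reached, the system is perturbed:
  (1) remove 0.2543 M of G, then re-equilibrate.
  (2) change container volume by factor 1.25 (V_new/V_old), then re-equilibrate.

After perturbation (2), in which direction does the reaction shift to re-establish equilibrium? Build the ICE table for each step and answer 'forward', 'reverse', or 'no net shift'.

Q₀ = 9.3064e-06 vs Keq = 3.4470e-06 ⇒ Q>K, reverse
Step 1:
                  G         E
  I           1.264   0.02459
  C        0.004592 -0.006888
  E           1.269    0.0177
  solve Keq expr → x = -0.002296; check Q = 3.4470e-06
Then remove 0.2543 M of G.
Step 2:
                  G         E
  I           1.014    0.0177
  C        0.001624 -0.002436
  E           1.016   0.01527
  solve Keq expr → x = -8.1216e-04; check Q = 3.4470e-06
Then change container volume by factor 1.25 (V_new/V_old).
Step 3:
                  G         E
  I          0.8127   0.01221
  C       -6.2419e-04 9.3629e-04
  E          0.8121   0.01315
  solve Keq expr → x = 3.1210e-04; check Q = 3.4470e-06

Direction: forward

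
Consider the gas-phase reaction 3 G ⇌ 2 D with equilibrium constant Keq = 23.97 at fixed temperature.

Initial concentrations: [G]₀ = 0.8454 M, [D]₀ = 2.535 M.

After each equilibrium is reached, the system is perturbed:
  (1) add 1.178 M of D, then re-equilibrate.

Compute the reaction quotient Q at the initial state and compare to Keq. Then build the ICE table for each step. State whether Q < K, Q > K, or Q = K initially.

Q₀ = 10.64; Q < K (proceeds forward)

Q₀ = 10.64 vs Keq = 23.97 ⇒ Q<K, forward
Step 1:
                   G          D
  Initial     0.8454      2.535
  Change     -0.1804     0.1202
  Equil        0.665      2.655
  solve Keq expr → x = 0.06012; check Q = 23.97
Then add 1.178 M of D.
Step 2:
                   G          D
  Initial      0.665      3.833
  Change      0.1678    -0.1119
  Equil       0.8329      3.721
  solve Keq expr → x = -0.05594; check Q = 23.97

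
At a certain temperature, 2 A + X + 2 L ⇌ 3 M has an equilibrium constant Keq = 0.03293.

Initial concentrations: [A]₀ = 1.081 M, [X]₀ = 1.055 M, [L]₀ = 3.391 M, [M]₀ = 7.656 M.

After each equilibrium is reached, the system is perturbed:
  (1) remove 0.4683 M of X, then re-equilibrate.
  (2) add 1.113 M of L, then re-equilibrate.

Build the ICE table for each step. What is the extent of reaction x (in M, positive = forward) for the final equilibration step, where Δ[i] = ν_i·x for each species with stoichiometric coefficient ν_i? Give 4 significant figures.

Q₀ = 31.66 vs Keq = 0.03293 ⇒ Q>K, reverse
Step 1:
                    A           X           L           M
  Initial       1.081       1.055       3.391       7.656
  Change        2.747       1.374       2.747      -4.121
  Equil         3.828       2.429       6.138       3.535
  solve Keq expr → x = -1.374; check Q = 0.03293
Then remove 0.4683 M of X.
Step 2:
                    A           X           L           M
  Initial       3.828        1.96       6.138       3.535
  Change      0.08963     0.04482     0.08963     -0.1344
  Equil         3.918       2.005       6.228         3.4
  solve Keq expr → x = -0.04482; check Q = 0.03293
Then add 1.113 M of L.
Step 3:
                    A           X           L           M
  Initial       3.918       2.005       7.341         3.4
  Change       -0.141    -0.07049      -0.141      0.2115
  Equil         3.777       1.935         7.2       3.612
  solve Keq expr → x = 0.07049; check Q = 0.03293

x = 0.07049 M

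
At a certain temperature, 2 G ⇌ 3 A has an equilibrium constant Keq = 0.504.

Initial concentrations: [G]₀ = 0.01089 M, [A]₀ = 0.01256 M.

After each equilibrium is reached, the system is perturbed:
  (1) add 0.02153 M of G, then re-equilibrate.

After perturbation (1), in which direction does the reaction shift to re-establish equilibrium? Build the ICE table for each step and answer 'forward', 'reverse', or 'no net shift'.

Q₀ = 0.01671 vs Keq = 0.504 ⇒ Q<K, forward
Step 1:
                   G          A
  init       0.01089    0.01256
  Δ        -0.006294    0.00944
  eq        0.004596      0.022
  solve Keq expr → x = 0.003147; check Q = 0.504
Then add 0.02153 M of G.
Step 2:
                   G          A
  init       0.02613      0.022
  Δ         -0.01374    0.02061
  eq         0.01239    0.04261
  solve Keq expr → x = 0.006869; check Q = 0.504

Direction: forward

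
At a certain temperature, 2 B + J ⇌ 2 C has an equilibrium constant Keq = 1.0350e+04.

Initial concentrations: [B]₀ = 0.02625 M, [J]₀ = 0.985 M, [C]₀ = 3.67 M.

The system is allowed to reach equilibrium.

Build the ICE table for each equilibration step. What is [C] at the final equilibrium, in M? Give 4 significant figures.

[C]_eq = 3.66 M

Q₀ = 1.9844e+04 vs Keq = 1.0350e+04 ⇒ Q>K, reverse
Step 1:
                    B           J           C
  init        0.02625       0.985        3.67
  Δ          0.009909    0.004954   -0.009909
  eq          0.03616        0.99        3.66
  solve Keq expr → x = -0.004954; check Q = 1.0350e+04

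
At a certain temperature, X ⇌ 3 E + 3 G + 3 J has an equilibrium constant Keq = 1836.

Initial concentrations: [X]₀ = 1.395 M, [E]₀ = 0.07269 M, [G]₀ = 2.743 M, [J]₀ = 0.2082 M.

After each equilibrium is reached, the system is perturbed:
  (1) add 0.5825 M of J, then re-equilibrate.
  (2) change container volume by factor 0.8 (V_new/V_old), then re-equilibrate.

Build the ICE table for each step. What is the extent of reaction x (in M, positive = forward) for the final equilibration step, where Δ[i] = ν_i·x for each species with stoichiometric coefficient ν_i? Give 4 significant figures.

x = -0.1454 M

Q₀ = 5.1283e-05 vs Keq = 1836 ⇒ Q<K, forward
Step 1:
                    X           E           G           J
  Initial       1.395     0.07269       2.743      0.2082
  Change      -0.5073       1.522       1.522       1.522
  Equil        0.8877       1.595       4.265        1.73
  solve Keq expr → x = 0.5073; check Q = 1836
Then add 0.5825 M of J.
Step 2:
                    X           E           G           J
  Initial      0.8877       1.595       4.265       2.313
  Change      0.06528     -0.1958     -0.1958     -0.1958
  Equil        0.9529       1.399       4.069       2.117
  solve Keq expr → x = -0.06528; check Q = 1836
Then change container volume by factor 0.8 (V_new/V_old).
Step 3:
                    X           E           G           J
  Initial       1.191       1.749       5.086       2.646
  Change       0.1454     -0.4361     -0.4361     -0.4361
  Equil         1.337       1.312        4.65        2.21
  solve Keq expr → x = -0.1454; check Q = 1836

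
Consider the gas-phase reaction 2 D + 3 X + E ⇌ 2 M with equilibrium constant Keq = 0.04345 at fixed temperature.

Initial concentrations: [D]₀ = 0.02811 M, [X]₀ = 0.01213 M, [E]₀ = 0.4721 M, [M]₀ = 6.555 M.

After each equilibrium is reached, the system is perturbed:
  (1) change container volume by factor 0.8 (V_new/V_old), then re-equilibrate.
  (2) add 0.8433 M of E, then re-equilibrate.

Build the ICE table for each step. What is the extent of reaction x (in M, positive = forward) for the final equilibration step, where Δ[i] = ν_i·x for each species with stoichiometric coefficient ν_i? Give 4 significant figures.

x = 0.07351 M

Q₀ = 6.4537e+10 vs Keq = 0.04345 ⇒ Q>K, reverse
Step 1:
                  D         X         E         M
  Initial   0.02811   0.01213    0.4721     6.555
  Change      2.346     3.518     1.173    -2.346
  Equil       2.374      3.53     1.645     4.209
  solve Keq expr → x = -1.173; check Q = 0.04345
Then change container volume by factor 0.8 (V_new/V_old).
Step 2:
                  D         X         E         M
  Initial     2.967     4.413     2.056     5.262
  Change    -0.3672   -0.5508   -0.1836    0.3672
  Equil         2.6     3.862     1.873     5.629
  solve Keq expr → x = 0.1836; check Q = 0.04345
Then add 0.8433 M of E.
Step 3:
                  D         X         E         M
  Initial       2.6     3.862     2.716     5.629
  Change     -0.147   -0.2205  -0.07351     0.147
  Equil       2.453     3.642     2.642     5.776
  solve Keq expr → x = 0.07351; check Q = 0.04345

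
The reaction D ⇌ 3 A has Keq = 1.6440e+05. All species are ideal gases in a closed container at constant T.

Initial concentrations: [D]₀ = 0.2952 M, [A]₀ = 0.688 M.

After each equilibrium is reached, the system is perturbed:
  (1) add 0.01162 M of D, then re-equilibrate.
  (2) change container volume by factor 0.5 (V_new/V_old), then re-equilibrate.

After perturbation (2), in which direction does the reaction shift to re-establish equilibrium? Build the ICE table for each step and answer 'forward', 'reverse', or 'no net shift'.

Q₀ = 1.103 vs Keq = 1.6440e+05 ⇒ Q<K, forward
Step 1:
                   D          A
  Initial     0.2952      0.688
  Change     -0.2952     0.8855
  Equil   2.3699e-05      1.574
  solve Keq expr → x = 0.2952; check Q = 1.6440e+05
Then add 0.01162 M of D.
Step 2:
                   D          A
  Initial    0.01164      1.574
  Change    -0.01162    0.03486
  Equil   2.5309e-05      1.608
  solve Keq expr → x = 0.01162; check Q = 1.6440e+05
Then change container volume by factor 0.5 (V_new/V_old).
Step 3:
                   D          A
  Initial 5.0617e-05      3.217
  Change  1.5177e-04 -4.5530e-04
  Equil   2.0238e-04      3.216
  solve Keq expr → x = -1.5177e-04; check Q = 1.6440e+05

Direction: reverse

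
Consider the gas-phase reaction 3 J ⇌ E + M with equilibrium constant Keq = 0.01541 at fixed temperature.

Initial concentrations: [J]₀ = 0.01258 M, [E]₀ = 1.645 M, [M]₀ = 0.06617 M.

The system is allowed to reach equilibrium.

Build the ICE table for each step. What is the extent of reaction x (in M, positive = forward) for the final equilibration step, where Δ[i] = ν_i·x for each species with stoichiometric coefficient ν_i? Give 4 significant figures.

x = -0.06608 M

Q₀ = 5.4675e+04 vs Keq = 0.01541 ⇒ Q>K, reverse
Step 1:
                  J         E         M
  Initial   0.01258     1.645   0.06617
  Change     0.1982  -0.06608  -0.06608
  Equil      0.2108     1.579 9.1443e-05
  solve Keq expr → x = -0.06608; check Q = 0.01541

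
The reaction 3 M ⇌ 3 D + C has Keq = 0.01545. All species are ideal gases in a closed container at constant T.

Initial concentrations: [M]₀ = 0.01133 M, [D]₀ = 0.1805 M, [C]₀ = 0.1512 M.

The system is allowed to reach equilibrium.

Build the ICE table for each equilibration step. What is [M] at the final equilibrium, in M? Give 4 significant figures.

Q₀ = 611.4 vs Keq = 0.01545 ⇒ Q>K, reverse
Step 1:
                  M         D         C
  Initial   0.01133    0.1805    0.1512
  Change     0.1152   -0.1152  -0.03842
  Equil      0.1266   0.06525    0.1128
  solve Keq expr → x = -0.03842; check Q = 0.01545

[M]_eq = 0.1266 M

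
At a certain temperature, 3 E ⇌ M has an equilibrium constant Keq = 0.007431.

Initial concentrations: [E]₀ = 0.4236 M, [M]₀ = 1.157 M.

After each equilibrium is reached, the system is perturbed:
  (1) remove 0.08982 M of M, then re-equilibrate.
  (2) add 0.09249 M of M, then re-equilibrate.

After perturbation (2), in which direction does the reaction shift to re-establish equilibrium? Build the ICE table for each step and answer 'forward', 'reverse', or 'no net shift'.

Direction: reverse

Q₀ = 15.22 vs Keq = 0.007431 ⇒ Q>K, reverse
Step 1:
                  E         M
  I          0.4236     1.157
  C           2.755   -0.9183
  E           3.179    0.2387
  solve Keq expr → x = -0.9183; check Q = 0.007431
Then remove 0.08982 M of M.
Step 2:
                  E         M
  I           3.179    0.1488
  C         -0.1642   0.05472
  E           3.014    0.2036
  solve Keq expr → x = 0.05472; check Q = 0.007431
Then add 0.09249 M of M.
Step 3:
                  E         M
  I           3.014     0.296
  C          0.1689  -0.05631
  E           3.183    0.2397
  solve Keq expr → x = -0.05631; check Q = 0.007431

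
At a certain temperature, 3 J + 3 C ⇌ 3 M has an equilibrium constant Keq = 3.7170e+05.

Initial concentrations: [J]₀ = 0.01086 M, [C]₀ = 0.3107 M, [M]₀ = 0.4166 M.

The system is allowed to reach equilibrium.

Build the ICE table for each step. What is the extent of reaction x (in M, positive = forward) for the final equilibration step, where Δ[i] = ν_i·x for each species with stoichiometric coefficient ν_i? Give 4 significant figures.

Q₀ = 1.8821e+06 vs Keq = 3.7170e+05 ⇒ Q>K, reverse
Step 1:
                  J         C         M
  I         0.01086    0.3107    0.4166
  C        0.007065  0.007065 -0.007065
  E         0.01792    0.3178    0.4095
  solve Keq expr → x = -0.002355; check Q = 3.7170e+05

x = -0.002355 M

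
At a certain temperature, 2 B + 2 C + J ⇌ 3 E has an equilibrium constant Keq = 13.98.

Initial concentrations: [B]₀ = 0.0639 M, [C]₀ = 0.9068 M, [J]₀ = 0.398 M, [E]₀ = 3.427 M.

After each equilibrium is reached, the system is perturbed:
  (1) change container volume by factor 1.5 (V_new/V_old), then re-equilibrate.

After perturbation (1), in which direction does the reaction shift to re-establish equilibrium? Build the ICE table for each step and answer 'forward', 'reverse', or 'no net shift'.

Q₀ = 3.0119e+04 vs Keq = 13.98 ⇒ Q>K, reverse
Step 1:
                    B           C           J           E
  init         0.0639      0.9068       0.398       3.427
  Δ            0.6753      0.6753      0.3377      -1.013
  eq           0.7392       1.582      0.7357       2.414
  solve Keq expr → x = -0.3377; check Q = 13.98
Then change container volume by factor 1.5 (V_new/V_old).
Step 2:
                    B           C           J           E
  init         0.4928       1.055      0.4904       1.609
  Δ           0.08576     0.08576     0.04288     -0.1286
  eq           0.5786       1.141      0.5333       1.481
  solve Keq expr → x = -0.04288; check Q = 13.98

Direction: reverse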